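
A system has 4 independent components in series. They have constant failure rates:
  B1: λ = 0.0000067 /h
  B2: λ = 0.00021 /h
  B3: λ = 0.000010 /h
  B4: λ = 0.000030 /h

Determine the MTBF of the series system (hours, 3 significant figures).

3900

Series of exponential components: λ_sys = Σ λ_i
λ_sys = 0.0000067 + 0.00021 + 0.000010 + 0.000030 = 2.5670e-04 /h
MTBF = 1 / λ_sys = 3900 h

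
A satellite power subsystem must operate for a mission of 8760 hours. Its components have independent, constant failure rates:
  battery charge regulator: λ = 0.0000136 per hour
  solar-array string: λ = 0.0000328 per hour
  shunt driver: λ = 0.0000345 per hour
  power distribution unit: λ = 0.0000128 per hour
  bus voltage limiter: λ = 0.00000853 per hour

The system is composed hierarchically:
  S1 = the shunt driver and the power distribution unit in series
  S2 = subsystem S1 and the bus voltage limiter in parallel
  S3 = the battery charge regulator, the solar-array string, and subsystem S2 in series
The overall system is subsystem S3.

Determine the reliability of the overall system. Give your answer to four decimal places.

0.6497

R(battery charge regulator) = exp(−0.0000136 × 8760) = 0.887687
R(solar-array string) = exp(−0.0000328 × 8760) = 0.750266
R(shunt driver) = exp(−0.0000345 × 8760) = 0.739175
R(power distribution unit) = exp(−0.0000128 × 8760) = 0.893930
R(bus voltage limiter) = exp(−0.00000853 × 8760) = 0.928001
Series (shunt driver and power distribution unit): 0.739175 × 0.893930 = 0.660771
Parallel ([0.660771] and bus voltage limiter): 1 − (1 − 0.660771)(1 − 0.928001) = 0.975576
Series (battery charge regulator, solar-array string, and [0.975576]): 0.887687 × 0.750266 × 0.975576 = 0.6497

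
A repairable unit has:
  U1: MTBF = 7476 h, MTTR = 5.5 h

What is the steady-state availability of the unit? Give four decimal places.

A(U1) = MTBF/(MTBF+MTTR) = 7476/(7476+5.5) = 0.9993

0.9993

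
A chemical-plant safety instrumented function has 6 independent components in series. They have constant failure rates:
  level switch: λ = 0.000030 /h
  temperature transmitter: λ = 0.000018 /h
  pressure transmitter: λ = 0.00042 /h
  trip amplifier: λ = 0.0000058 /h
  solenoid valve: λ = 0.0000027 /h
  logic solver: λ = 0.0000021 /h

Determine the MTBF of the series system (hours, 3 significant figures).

Series of exponential components: λ_sys = Σ λ_i
λ_sys = 0.000030 + 0.000018 + 0.00042 + 0.0000058 + 0.0000027 + 0.0000021 = 4.7860e-04 /h
MTBF = 1 / λ_sys = 2090 h

2090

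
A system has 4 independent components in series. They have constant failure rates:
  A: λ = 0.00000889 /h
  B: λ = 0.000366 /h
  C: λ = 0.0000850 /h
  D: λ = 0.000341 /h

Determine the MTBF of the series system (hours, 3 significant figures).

Series of exponential components: λ_sys = Σ λ_i
λ_sys = 0.00000889 + 0.000366 + 0.0000850 + 0.000341 = 8.0089e-04 /h
MTBF = 1 / λ_sys = 1250 h

1250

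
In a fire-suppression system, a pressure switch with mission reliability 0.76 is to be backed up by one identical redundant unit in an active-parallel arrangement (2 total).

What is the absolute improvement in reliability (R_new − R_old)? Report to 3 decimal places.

R_before = 0.76
R_after = 1 − (1 − 0.76)^2 = 0.942
ΔR = 0.942 − 0.76 = 0.182

0.182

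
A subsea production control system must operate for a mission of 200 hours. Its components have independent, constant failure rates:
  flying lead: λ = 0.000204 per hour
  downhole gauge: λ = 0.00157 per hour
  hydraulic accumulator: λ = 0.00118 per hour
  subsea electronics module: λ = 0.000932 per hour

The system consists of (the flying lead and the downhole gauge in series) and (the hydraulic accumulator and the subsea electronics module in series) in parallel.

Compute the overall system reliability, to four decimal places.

0.8971

R(flying lead) = exp(−0.000204 × 200) = 0.960021
R(downhole gauge) = exp(−0.00157 × 200) = 0.730519
R(hydraulic accumulator) = exp(−0.00118 × 200) = 0.789781
R(subsea electronics module) = exp(−0.000932 × 200) = 0.829942
Series (flying lead and downhole gauge): 0.960021 × 0.730519 = 0.701314
Series (hydraulic accumulator and subsea electronics module): 0.789781 × 0.829942 = 0.655472
Parallel ([0.701314] and [0.655472]): 1 − (1 − 0.701314)(1 − 0.655472) = 0.8971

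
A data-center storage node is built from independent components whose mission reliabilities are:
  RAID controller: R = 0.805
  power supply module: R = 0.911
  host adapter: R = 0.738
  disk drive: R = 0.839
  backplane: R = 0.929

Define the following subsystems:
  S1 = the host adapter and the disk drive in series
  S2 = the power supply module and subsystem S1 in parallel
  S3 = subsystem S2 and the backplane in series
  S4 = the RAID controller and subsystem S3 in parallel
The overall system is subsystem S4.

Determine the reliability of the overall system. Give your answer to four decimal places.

0.9800

Series (host adapter and disk drive): 0.738000 × 0.839000 = 0.619182
Parallel (power supply module and [0.619182]): 1 − (1 − 0.911000)(1 − 0.619182) = 0.966107
Series ([0.966107] and backplane): 0.966107 × 0.929000 = 0.897513
Parallel (RAID controller and [0.897513]): 1 − (1 − 0.805000)(1 − 0.897513) = 0.9800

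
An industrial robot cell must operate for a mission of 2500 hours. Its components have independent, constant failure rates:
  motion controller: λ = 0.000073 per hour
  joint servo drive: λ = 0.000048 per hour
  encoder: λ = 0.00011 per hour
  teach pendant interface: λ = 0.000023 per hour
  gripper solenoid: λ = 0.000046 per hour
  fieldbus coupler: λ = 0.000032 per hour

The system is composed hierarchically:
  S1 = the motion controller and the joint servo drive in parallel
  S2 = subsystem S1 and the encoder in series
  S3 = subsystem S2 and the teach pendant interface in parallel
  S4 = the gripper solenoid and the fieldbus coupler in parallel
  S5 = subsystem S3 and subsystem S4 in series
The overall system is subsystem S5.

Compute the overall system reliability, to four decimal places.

0.9775

R(motion controller) = exp(−0.000073 × 2500) = 0.833185
R(joint servo drive) = exp(−0.000048 × 2500) = 0.886920
R(encoder) = exp(−0.00011 × 2500) = 0.759572
R(teach pendant interface) = exp(−0.000023 × 2500) = 0.944122
R(gripper solenoid) = exp(−0.000046 × 2500) = 0.891366
R(fieldbus coupler) = exp(−0.000032 × 2500) = 0.923116
Parallel (motion controller and joint servo drive): 1 − (1 − 0.833185)(1 − 0.886920) = 0.981137
Series ([0.981137] and encoder): 0.981137 × 0.759572 = 0.745244
Parallel ([0.745244] and teach pendant interface): 1 − (1 − 0.745244)(1 − 0.944122) = 0.985765
Parallel (gripper solenoid and fieldbus coupler): 1 − (1 − 0.891366)(1 − 0.923116) = 0.991648
Series ([0.985765] and [0.991648]): 0.985765 × 0.991648 = 0.9775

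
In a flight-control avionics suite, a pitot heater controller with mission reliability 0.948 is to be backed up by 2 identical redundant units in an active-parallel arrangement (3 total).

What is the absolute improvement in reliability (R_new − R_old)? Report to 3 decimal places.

0.052

R_before = 0.948
R_after = 1 − (1 − 0.948)^3 = 1.000
ΔR = 1.000 − 0.948 = 0.052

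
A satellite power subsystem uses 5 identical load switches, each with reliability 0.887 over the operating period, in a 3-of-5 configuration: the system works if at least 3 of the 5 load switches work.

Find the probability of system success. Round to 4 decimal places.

0.9879

R = Σ_{i=3}^{5} C(5,i) p^i (1−p)^{5−i} with p = 0.887
C(5,3)·0.887^3·0.113^2 = 0.089110
C(5,4)·0.887^4·0.113^1 = 0.349738
C(5,5)·0.887^5·0.113^0 = 0.549058
Sum = 0.9879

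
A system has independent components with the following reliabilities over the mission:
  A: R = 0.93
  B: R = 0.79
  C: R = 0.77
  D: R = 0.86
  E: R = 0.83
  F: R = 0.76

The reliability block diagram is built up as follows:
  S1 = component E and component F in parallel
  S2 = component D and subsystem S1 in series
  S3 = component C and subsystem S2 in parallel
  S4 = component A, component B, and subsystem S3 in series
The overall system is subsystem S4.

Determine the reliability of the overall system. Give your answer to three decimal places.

0.705

Parallel (E and F): 1 − (1 − 0.83000)(1 − 0.76000) = 0.95920
Series (D and [0.95920]): 0.86000 × 0.95920 = 0.82491
Parallel (C and [0.82491]): 1 − (1 − 0.77000)(1 − 0.82491) = 0.95973
Series (A, B, and [0.95973]): 0.93000 × 0.79000 × 0.95973 = 0.705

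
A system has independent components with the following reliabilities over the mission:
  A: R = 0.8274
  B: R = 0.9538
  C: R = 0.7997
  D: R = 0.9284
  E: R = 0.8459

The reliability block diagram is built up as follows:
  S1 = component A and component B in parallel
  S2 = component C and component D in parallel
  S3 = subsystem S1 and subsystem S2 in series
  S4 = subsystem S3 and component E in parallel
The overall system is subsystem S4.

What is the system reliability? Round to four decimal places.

Parallel (A and B): 1 − (1 − 0.827400)(1 − 0.953800) = 0.992026
Parallel (C and D): 1 − (1 − 0.799700)(1 − 0.928400) = 0.985659
Series ([0.992026] and [0.985659]): 0.992026 × 0.985659 = 0.977799
Parallel ([0.977799] and E): 1 − (1 − 0.977799)(1 − 0.845900) = 0.9966

0.9966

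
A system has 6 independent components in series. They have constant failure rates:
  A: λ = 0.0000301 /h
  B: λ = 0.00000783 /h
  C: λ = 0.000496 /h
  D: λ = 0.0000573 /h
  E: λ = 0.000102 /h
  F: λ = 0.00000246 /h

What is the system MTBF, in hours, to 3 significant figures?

Series of exponential components: λ_sys = Σ λ_i
λ_sys = 0.0000301 + 0.00000783 + 0.000496 + 0.0000573 + 0.000102 + 0.00000246 = 6.9569e-04 /h
MTBF = 1 / λ_sys = 1440 h

1440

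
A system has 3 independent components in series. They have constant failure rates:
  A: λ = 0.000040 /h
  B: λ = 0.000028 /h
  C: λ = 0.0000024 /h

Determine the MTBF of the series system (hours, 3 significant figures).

Series of exponential components: λ_sys = Σ λ_i
λ_sys = 0.000040 + 0.000028 + 0.0000024 = 7.0400e-05 /h
MTBF = 1 / λ_sys = 14200 h

14200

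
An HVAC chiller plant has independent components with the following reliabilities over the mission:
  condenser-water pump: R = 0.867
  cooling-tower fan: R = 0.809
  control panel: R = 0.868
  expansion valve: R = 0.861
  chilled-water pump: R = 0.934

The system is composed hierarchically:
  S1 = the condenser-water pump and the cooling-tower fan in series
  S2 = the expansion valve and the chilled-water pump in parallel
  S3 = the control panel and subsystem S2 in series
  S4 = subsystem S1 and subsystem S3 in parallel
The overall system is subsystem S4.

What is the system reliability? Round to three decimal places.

0.958

Series (condenser-water pump and cooling-tower fan): 0.86700 × 0.80900 = 0.70140
Parallel (expansion valve and chilled-water pump): 1 − (1 − 0.86100)(1 − 0.93400) = 0.99083
Series (control panel and [0.99083]): 0.86800 × 0.99083 = 0.86004
Parallel ([0.70140] and [0.86004]): 1 − (1 − 0.70140)(1 − 0.86004) = 0.958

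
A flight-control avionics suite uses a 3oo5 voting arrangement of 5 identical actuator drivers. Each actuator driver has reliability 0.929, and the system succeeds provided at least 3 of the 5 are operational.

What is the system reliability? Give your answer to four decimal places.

0.9968

R = Σ_{i=3}^{5} C(5,i) p^i (1−p)^{5−i} with p = 0.929
C(5,3)·0.929^3·0.071^2 = 0.040417
C(5,4)·0.929^4·0.071^1 = 0.264418
C(5,5)·0.929^5·0.071^0 = 0.691956
Sum = 0.9968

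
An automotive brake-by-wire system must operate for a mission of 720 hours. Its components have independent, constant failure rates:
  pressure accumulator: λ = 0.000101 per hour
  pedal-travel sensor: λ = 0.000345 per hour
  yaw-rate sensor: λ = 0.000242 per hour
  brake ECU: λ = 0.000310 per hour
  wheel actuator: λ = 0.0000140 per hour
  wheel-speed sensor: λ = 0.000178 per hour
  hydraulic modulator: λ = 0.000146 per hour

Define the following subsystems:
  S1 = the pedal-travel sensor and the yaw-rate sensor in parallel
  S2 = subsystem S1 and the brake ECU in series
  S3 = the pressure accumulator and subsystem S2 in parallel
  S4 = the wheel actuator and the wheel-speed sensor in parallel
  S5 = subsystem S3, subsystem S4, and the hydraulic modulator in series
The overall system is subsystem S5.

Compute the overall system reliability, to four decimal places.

R(pressure accumulator) = exp(−0.000101 × 720) = 0.929861
R(pedal-travel sensor) = exp(−0.000345 × 720) = 0.780048
R(yaw-rate sensor) = exp(−0.000242 × 720) = 0.840095
R(brake ECU) = exp(−0.000310 × 720) = 0.799955
R(wheel actuator) = exp(−0.0000140 × 720) = 0.989971
R(wheel-speed sensor) = exp(−0.000178 × 720) = 0.879713
R(hydraulic modulator) = exp(−0.000146 × 720) = 0.900216
Parallel (pedal-travel sensor and yaw-rate sensor): 1 − (1 − 0.780048)(1 − 0.840095) = 0.964829
Series ([0.964829] and brake ECU): 0.964829 × 0.799955 = 0.771820
Parallel (pressure accumulator and [0.771820]): 1 − (1 − 0.929861)(1 − 0.771820) = 0.983996
Parallel (wheel actuator and wheel-speed sensor): 1 − (1 − 0.989971)(1 − 0.879713) = 0.998794
Series ([0.983996], [0.998794], and hydraulic modulator): 0.983996 × 0.998794 × 0.900216 = 0.8847

0.8847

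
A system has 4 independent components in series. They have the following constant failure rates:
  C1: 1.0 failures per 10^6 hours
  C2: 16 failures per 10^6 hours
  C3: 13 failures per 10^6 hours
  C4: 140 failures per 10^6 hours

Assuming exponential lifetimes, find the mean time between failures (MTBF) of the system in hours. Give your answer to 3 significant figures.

Series of exponential components: λ_sys = Σ λ_i
λ_sys = 0.0000010 + 0.000016 + 0.000013 + 0.00014 = 1.7000e-04 /h
MTBF = 1 / λ_sys = 5880 h

5880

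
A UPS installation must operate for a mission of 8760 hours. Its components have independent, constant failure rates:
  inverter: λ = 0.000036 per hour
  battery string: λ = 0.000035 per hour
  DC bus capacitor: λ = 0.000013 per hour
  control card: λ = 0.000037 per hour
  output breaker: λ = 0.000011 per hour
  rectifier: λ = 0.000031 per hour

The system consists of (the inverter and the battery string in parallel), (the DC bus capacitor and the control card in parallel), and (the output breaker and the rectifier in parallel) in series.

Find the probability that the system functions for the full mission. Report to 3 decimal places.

0.881

R(inverter) = exp(−0.000036 × 8760) = 0.72953
R(battery string) = exp(−0.000035 × 8760) = 0.73594
R(DC bus capacitor) = exp(−0.000013 × 8760) = 0.89237
R(control card) = exp(−0.000037 × 8760) = 0.72316
R(output breaker) = exp(−0.000011 × 8760) = 0.90814
R(rectifier) = exp(−0.000031 × 8760) = 0.76219
Parallel (inverter and battery string): 1 − (1 − 0.72953)(1 − 0.73594) = 0.92858
Parallel (DC bus capacitor and control card): 1 − (1 − 0.89237)(1 − 0.72316) = 0.97020
Parallel (output breaker and rectifier): 1 − (1 − 0.90814)(1 − 0.76219) = 0.97815
Series ([0.92858], [0.97020], and [0.97815]): 0.92858 × 0.97020 × 0.97815 = 0.881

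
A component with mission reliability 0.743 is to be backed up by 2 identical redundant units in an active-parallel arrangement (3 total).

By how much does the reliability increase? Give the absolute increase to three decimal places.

0.240

R_before = 0.743
R_after = 1 − (1 − 0.743)^3 = 0.983
ΔR = 0.983 − 0.743 = 0.240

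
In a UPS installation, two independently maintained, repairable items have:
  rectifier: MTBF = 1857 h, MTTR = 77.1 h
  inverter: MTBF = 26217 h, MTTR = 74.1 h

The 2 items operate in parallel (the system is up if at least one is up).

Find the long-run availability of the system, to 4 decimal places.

0.9999

A(rectifier) = MTBF/(MTBF+MTTR) = 1857/(1857+77.1) = 0.960136
A(inverter) = MTBF/(MTBF+MTTR) = 26217/(26217+74.1) = 0.997182
Parallel availability: 1 − (1 − 0.960136)(1 − 0.997182) = 0.9999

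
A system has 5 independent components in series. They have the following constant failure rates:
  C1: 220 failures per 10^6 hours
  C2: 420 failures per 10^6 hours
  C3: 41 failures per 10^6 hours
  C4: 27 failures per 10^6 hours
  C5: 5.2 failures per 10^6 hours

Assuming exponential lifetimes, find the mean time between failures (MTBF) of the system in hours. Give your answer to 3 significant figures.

Series of exponential components: λ_sys = Σ λ_i
λ_sys = 0.00022 + 0.00042 + 0.000041 + 0.000027 + 0.0000052 = 7.1320e-04 /h
MTBF = 1 / λ_sys = 1400 h

1400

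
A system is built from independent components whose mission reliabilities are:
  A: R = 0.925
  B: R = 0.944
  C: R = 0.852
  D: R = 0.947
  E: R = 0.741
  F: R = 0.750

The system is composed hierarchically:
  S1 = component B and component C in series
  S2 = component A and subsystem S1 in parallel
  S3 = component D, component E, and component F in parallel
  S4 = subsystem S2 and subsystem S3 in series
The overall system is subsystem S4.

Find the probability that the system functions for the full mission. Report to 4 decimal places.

0.9819

Series (B and C): 0.944000 × 0.852000 = 0.804288
Parallel (A and [0.804288]): 1 − (1 − 0.925000)(1 − 0.804288) = 0.985322
Parallel (D, E, and F): 1 − (1 − 0.947000)(1 − 0.741000)(1 − 0.750000) = 0.996568
Series ([0.985322] and [0.996568]): 0.985322 × 0.996568 = 0.9819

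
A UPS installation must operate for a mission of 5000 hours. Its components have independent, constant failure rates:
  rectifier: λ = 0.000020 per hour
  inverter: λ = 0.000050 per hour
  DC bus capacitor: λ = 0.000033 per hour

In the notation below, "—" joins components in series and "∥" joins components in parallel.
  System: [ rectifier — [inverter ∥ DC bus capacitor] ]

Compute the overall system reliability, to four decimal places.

0.8744

R(rectifier) = exp(−0.000020 × 5000) = 0.904837
R(inverter) = exp(−0.000050 × 5000) = 0.778801
R(DC bus capacitor) = exp(−0.000033 × 5000) = 0.847894
Parallel (inverter and DC bus capacitor): 1 − (1 − 0.778801)(1 − 0.847894) = 0.966354
Series (rectifier and [0.966354]): 0.904837 × 0.966354 = 0.8744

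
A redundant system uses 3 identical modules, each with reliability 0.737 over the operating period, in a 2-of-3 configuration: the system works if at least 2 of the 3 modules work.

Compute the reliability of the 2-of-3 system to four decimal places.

R = Σ_{i=2}^{3} C(3,i) p^i (1−p)^{3−i} with p = 0.737
C(3,2)·0.737^2·0.263^1 = 0.428560
C(3,3)·0.737^3·0.263^0 = 0.400316
Sum = 0.8289

0.8289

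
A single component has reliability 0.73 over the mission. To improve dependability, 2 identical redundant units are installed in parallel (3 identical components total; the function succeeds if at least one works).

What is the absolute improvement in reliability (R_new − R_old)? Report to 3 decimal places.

R_before = 0.73
R_after = 1 − (1 − 0.73)^3 = 0.980
ΔR = 0.980 − 0.73 = 0.250

0.250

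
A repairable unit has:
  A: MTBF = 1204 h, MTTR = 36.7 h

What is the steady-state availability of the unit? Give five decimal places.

A(A) = MTBF/(MTBF+MTTR) = 1204/(1204+36.7) = 0.97042

0.97042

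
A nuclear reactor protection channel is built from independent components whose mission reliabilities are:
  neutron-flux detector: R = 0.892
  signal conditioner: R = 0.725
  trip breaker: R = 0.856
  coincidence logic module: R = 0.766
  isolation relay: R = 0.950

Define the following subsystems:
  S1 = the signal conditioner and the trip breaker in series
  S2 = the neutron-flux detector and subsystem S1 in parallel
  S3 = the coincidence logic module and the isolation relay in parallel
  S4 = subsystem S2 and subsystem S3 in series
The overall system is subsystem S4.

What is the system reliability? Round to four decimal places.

0.9478

Series (signal conditioner and trip breaker): 0.725000 × 0.856000 = 0.620600
Parallel (neutron-flux detector and [0.620600]): 1 − (1 − 0.892000)(1 − 0.620600) = 0.959025
Parallel (coincidence logic module and isolation relay): 1 − (1 − 0.766000)(1 − 0.950000) = 0.988300
Series ([0.959025] and [0.988300]): 0.959025 × 0.988300 = 0.9478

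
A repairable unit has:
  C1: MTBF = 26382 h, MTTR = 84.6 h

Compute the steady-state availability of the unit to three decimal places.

A(C1) = MTBF/(MTBF+MTTR) = 26382/(26382+84.6) = 0.997

0.997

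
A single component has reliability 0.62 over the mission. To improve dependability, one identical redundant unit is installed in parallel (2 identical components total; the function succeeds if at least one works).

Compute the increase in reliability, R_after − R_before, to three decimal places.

R_before = 0.62
R_after = 1 − (1 − 0.62)^2 = 0.856
ΔR = 0.856 − 0.62 = 0.236

0.236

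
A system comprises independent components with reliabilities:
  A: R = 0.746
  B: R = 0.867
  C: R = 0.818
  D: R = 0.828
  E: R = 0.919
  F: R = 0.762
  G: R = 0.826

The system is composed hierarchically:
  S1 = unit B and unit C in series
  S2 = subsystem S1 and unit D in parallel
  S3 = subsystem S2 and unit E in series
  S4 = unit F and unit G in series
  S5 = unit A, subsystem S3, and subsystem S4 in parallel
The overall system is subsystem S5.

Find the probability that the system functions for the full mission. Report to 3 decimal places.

Series (B and C): 0.86700 × 0.81800 = 0.70921
Parallel ([0.70921] and D): 1 − (1 − 0.70921)(1 − 0.82800) = 0.94998
Series ([0.94998] and E): 0.94998 × 0.91900 = 0.87303
Series (F and G): 0.76200 × 0.82600 = 0.62941
Parallel (A, [0.87303], and [0.62941]): 1 − (1 − 0.74600)(1 − 0.87303)(1 − 0.62941) = 0.988

0.988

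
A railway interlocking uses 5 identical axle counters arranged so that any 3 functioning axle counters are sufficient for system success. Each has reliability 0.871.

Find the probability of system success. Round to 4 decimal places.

R = Σ_{i=3}^{5} C(5,i) p^i (1−p)^{5−i} with p = 0.871
C(5,3)·0.871^3·0.129^2 = 0.109960
C(5,4)·0.871^4·0.129^1 = 0.371221
C(5,5)·0.871^5·0.129^0 = 0.501292
Sum = 0.9825

0.9825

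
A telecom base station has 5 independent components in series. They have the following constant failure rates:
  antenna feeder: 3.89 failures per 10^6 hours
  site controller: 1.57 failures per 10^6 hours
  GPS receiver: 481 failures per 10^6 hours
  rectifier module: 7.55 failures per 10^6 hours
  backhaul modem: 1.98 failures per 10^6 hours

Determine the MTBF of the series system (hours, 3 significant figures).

2020

Series of exponential components: λ_sys = Σ λ_i
λ_sys = 0.00000389 + 0.00000157 + 0.000481 + 0.00000755 + 0.00000198 = 4.9599e-04 /h
MTBF = 1 / λ_sys = 2020 h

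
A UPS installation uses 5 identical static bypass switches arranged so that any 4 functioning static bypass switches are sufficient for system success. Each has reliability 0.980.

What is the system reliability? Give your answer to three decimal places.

R = Σ_{i=4}^{5} C(5,i) p^i (1−p)^{5−i} with p = 0.980
C(5,4)·0.980^4·0.020^1 = 0.09224
C(5,5)·0.980^5·0.020^0 = 0.90392
Sum = 0.996

0.996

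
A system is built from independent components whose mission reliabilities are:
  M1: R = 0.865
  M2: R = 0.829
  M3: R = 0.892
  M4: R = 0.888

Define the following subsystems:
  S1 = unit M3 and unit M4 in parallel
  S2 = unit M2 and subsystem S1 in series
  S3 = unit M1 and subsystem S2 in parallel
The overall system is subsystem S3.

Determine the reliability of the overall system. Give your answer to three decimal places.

0.976

Parallel (M3 and M4): 1 − (1 − 0.89200)(1 − 0.88800) = 0.98790
Series (M2 and [0.98790]): 0.82900 × 0.98790 = 0.81897
Parallel (M1 and [0.81897]): 1 − (1 − 0.86500)(1 − 0.81897) = 0.976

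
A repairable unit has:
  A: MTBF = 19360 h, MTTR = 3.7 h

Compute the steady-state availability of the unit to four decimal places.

0.9998

A(A) = MTBF/(MTBF+MTTR) = 19360/(19360+3.7) = 0.9998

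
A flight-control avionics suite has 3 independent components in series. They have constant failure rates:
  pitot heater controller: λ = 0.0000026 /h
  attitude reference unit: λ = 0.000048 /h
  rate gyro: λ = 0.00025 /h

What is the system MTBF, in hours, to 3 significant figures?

3330

Series of exponential components: λ_sys = Σ λ_i
λ_sys = 0.0000026 + 0.000048 + 0.00025 = 3.0060e-04 /h
MTBF = 1 / λ_sys = 3330 h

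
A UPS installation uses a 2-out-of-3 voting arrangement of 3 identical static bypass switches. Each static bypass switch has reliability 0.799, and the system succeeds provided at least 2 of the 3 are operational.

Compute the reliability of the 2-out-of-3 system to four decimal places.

0.8950

R = Σ_{i=2}^{3} C(3,i) p^i (1−p)^{3−i} with p = 0.799
C(3,2)·0.799^2·0.201^1 = 0.384956
C(3,3)·0.799^3·0.201^0 = 0.510082
Sum = 0.8950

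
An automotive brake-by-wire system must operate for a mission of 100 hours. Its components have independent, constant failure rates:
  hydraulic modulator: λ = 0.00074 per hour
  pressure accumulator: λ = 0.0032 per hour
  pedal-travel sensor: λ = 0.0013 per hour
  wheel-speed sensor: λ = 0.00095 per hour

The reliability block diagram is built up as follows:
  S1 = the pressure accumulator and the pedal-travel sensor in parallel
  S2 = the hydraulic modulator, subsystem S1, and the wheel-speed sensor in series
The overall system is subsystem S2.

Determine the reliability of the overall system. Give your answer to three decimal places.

0.816

R(hydraulic modulator) = exp(−0.00074 × 100) = 0.92867
R(pressure accumulator) = exp(−0.0032 × 100) = 0.72615
R(pedal-travel sensor) = exp(−0.0013 × 100) = 0.87810
R(wheel-speed sensor) = exp(−0.00095 × 100) = 0.90937
Parallel (pressure accumulator and pedal-travel sensor): 1 − (1 − 0.72615)(1 − 0.87810) = 0.96662
Series (hydraulic modulator, [0.96662], and wheel-speed sensor): 0.92867 × 0.96662 × 0.90937 = 0.816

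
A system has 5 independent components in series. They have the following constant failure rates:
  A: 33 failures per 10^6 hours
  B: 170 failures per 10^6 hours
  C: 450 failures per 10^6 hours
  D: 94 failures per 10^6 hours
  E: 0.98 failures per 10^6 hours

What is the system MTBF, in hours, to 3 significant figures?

Series of exponential components: λ_sys = Σ λ_i
λ_sys = 0.000033 + 0.00017 + 0.00045 + 0.000094 + 0.00000098 = 7.4798e-04 /h
MTBF = 1 / λ_sys = 1340 h

1340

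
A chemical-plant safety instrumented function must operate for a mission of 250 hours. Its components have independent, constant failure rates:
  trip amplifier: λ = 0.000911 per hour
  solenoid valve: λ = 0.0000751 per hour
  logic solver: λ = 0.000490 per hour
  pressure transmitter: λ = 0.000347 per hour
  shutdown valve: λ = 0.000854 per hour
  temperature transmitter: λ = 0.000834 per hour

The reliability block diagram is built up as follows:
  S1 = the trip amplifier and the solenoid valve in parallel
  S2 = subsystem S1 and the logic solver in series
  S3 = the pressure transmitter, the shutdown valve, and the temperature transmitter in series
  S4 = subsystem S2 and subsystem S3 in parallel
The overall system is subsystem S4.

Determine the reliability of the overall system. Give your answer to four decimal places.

R(trip amplifier) = exp(−0.000911 × 250) = 0.796323
R(solenoid valve) = exp(−0.0000751 × 250) = 0.981400
R(logic solver) = exp(−0.000490 × 250) = 0.884706
R(pressure transmitter) = exp(−0.000347 × 250) = 0.916906
R(shutdown valve) = exp(−0.000854 × 250) = 0.807752
R(temperature transmitter) = exp(−0.000834 × 250) = 0.811801
Parallel (trip amplifier and solenoid valve): 1 − (1 − 0.796323)(1 − 0.981400) = 0.996212
Series ([0.996212] and logic solver): 0.996212 × 0.884706 = 0.881355
Series (pressure transmitter, shutdown valve, and temperature transmitter): 0.916906 × 0.807752 × 0.811801 = 0.601246
Parallel ([0.881355] and [0.601246]): 1 − (1 − 0.881355)(1 − 0.601246) = 0.9527

0.9527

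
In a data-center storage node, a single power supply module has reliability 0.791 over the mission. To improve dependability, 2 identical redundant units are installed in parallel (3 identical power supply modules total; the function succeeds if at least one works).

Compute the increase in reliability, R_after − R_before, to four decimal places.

R_before = 0.791
R_after = 1 − (1 − 0.791)^3 = 0.9909
ΔR = 0.9909 − 0.791 = 0.1999

0.1999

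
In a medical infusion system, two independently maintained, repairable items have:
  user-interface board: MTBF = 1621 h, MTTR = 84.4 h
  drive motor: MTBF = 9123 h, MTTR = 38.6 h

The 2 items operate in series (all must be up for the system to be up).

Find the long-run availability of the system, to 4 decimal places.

A(user-interface board) = MTBF/(MTBF+MTTR) = 1621/(1621+84.4) = 0.950510
A(drive motor) = MTBF/(MTBF+MTTR) = 9123/(9123+38.6) = 0.995787
Series availability: 0.950510 × 0.995787 = 0.9465

0.9465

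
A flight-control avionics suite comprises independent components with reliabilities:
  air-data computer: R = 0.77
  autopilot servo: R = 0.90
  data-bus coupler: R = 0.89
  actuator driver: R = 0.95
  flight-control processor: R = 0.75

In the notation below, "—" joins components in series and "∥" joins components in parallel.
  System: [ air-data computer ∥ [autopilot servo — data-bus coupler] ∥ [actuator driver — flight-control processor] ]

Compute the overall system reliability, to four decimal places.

Series (autopilot servo and data-bus coupler): 0.900000 × 0.890000 = 0.801000
Series (actuator driver and flight-control processor): 0.950000 × 0.750000 = 0.712500
Parallel (air-data computer, [0.801000], and [0.712500]): 1 − (1 − 0.770000)(1 − 0.801000)(1 − 0.712500) = 0.9868

0.9868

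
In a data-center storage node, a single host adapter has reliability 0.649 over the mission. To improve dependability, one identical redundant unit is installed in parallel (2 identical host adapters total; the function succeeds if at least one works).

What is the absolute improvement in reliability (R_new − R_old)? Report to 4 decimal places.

R_before = 0.649
R_after = 1 − (1 − 0.649)^2 = 0.8768
ΔR = 0.8768 − 0.649 = 0.2278

0.2278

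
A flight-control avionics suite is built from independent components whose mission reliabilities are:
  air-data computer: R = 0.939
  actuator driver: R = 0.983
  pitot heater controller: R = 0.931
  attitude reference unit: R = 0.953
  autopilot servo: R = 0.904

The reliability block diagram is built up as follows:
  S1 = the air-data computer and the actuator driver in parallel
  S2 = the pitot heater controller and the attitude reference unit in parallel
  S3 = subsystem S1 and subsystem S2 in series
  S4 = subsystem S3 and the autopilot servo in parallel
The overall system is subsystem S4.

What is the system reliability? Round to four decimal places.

0.9996

Parallel (air-data computer and actuator driver): 1 − (1 − 0.939000)(1 − 0.983000) = 0.998963
Parallel (pitot heater controller and attitude reference unit): 1 − (1 − 0.931000)(1 − 0.953000) = 0.996757
Series ([0.998963] and [0.996757]): 0.998963 × 0.996757 = 0.995723
Parallel ([0.995723] and autopilot servo): 1 − (1 − 0.995723)(1 − 0.904000) = 0.9996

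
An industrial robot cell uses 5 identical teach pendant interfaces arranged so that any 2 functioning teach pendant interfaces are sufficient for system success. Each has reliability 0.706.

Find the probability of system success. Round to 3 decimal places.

0.971

R = Σ_{i=2}^{5} C(5,i) p^i (1−p)^{5−i} with p = 0.706
C(5,2)·0.706^2·0.294^3 = 0.12666
C(5,3)·0.706^3·0.294^2 = 0.30416
C(5,4)·0.706^4·0.294^1 = 0.36520
C(5,5)·0.706^5·0.294^0 = 0.17540
Sum = 0.971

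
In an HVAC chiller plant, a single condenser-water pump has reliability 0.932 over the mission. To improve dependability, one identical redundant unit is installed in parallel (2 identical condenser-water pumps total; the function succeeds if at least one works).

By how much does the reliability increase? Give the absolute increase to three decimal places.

R_before = 0.932
R_after = 1 − (1 − 0.932)^2 = 0.995
ΔR = 0.995 − 0.932 = 0.063

0.063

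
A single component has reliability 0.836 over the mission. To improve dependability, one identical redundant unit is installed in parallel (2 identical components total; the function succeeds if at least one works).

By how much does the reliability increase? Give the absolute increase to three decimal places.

R_before = 0.836
R_after = 1 − (1 − 0.836)^2 = 0.973
ΔR = 0.973 − 0.836 = 0.137

0.137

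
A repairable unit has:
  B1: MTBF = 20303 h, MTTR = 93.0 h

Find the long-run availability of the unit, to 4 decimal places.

A(B1) = MTBF/(MTBF+MTTR) = 20303/(20303+93.0) = 0.9954

0.9954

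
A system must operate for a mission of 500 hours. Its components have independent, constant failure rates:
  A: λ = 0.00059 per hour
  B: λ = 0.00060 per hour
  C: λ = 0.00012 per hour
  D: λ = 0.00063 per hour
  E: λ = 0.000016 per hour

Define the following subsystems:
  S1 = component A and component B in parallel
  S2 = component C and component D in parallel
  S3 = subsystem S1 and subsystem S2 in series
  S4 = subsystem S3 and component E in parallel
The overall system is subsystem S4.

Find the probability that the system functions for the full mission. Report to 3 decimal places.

0.999

R(A) = exp(−0.00059 × 500) = 0.74453
R(B) = exp(−0.00060 × 500) = 0.74082
R(C) = exp(−0.00012 × 500) = 0.94176
R(D) = exp(−0.00063 × 500) = 0.72979
R(E) = exp(−0.000016 × 500) = 0.99203
Parallel (A and B): 1 − (1 − 0.74453)(1 − 0.74082) = 0.93379
Parallel (C and D): 1 − (1 − 0.94176)(1 − 0.72979) = 0.98426
Series ([0.93379] and [0.98426]): 0.93379 × 0.98426 = 0.91909
Parallel ([0.91909] and E): 1 − (1 − 0.91909)(1 − 0.99203) = 0.999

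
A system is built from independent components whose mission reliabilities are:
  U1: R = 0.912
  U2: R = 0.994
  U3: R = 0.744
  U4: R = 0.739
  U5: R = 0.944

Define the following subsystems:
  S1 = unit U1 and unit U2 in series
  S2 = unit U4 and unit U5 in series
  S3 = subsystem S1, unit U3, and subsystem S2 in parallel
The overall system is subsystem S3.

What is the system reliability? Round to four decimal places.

0.9928

Series (U1 and U2): 0.912000 × 0.994000 = 0.906528
Series (U4 and U5): 0.739000 × 0.944000 = 0.697616
Parallel ([0.906528], U3, and [0.697616]): 1 − (1 − 0.906528)(1 − 0.744000)(1 − 0.697616) = 0.9928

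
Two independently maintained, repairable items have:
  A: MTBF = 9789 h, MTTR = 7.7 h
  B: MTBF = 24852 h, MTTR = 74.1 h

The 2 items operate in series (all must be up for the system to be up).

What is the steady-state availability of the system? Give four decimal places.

A(A) = MTBF/(MTBF+MTTR) = 9789/(9789+7.7) = 0.999214
A(B) = MTBF/(MTBF+MTTR) = 24852/(24852+74.1) = 0.997027
Series availability: 0.999214 × 0.997027 = 0.9962

0.9962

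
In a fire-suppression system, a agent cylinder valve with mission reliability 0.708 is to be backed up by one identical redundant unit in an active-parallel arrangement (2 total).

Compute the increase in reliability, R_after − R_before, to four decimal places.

0.2067

R_before = 0.708
R_after = 1 − (1 − 0.708)^2 = 0.9147
ΔR = 0.9147 − 0.708 = 0.2067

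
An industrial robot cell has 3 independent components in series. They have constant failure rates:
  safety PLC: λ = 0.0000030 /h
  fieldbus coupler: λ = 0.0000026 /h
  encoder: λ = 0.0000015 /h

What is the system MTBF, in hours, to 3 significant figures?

Series of exponential components: λ_sys = Σ λ_i
λ_sys = 0.0000030 + 0.0000026 + 0.0000015 = 7.1000e-06 /h
MTBF = 1 / λ_sys = 141000 h

141000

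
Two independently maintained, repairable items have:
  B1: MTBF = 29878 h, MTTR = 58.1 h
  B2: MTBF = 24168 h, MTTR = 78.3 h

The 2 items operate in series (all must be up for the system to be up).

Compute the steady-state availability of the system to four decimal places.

A(B1) = MTBF/(MTBF+MTTR) = 29878/(29878+58.1) = 0.998059
A(B2) = MTBF/(MTBF+MTTR) = 24168/(24168+78.3) = 0.996771
Series availability: 0.998059 × 0.996771 = 0.9948

0.9948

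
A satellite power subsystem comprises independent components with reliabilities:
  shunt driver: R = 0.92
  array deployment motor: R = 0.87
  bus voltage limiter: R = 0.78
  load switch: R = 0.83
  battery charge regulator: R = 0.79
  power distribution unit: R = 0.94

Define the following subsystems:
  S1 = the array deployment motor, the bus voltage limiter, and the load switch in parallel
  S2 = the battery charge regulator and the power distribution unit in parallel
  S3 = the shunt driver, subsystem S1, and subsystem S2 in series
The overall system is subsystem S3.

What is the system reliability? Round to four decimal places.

Parallel (array deployment motor, bus voltage limiter, and load switch): 1 − (1 − 0.870000)(1 − 0.780000)(1 − 0.830000) = 0.995138
Parallel (battery charge regulator and power distribution unit): 1 − (1 − 0.790000)(1 − 0.940000) = 0.987400
Series (shunt driver, [0.995138], and [0.987400]): 0.920000 × 0.995138 × 0.987400 = 0.9040

0.9040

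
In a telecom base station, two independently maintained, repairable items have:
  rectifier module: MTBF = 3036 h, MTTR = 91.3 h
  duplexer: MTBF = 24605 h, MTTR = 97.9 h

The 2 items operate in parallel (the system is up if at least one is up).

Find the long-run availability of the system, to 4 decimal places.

0.9999

A(rectifier module) = MTBF/(MTBF+MTTR) = 3036/(3036+91.3) = 0.970805
A(duplexer) = MTBF/(MTBF+MTTR) = 24605/(24605+97.9) = 0.996037
Parallel availability: 1 − (1 − 0.970805)(1 − 0.996037) = 0.9999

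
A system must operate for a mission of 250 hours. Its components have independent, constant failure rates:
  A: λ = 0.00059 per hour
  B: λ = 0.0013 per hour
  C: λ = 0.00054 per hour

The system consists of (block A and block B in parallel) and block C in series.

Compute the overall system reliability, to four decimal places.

0.8405

R(A) = exp(−0.00059 × 250) = 0.862862
R(B) = exp(−0.0013 × 250) = 0.722527
R(C) = exp(−0.00054 × 250) = 0.873716
Parallel (A and B): 1 − (1 − 0.862862)(1 − 0.722527) = 0.961948
Series ([0.961948] and C): 0.961948 × 0.873716 = 0.8405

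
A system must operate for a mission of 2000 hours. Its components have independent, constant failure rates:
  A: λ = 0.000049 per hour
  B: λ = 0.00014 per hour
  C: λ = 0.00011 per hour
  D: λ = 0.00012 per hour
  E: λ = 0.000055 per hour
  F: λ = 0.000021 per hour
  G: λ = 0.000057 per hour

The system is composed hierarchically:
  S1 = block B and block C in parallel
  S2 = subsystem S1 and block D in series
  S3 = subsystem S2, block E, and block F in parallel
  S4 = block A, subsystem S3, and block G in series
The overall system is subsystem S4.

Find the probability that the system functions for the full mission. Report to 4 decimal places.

0.8081

R(A) = exp(−0.000049 × 2000) = 0.906649
R(B) = exp(−0.00014 × 2000) = 0.755784
R(C) = exp(−0.00011 × 2000) = 0.802519
R(D) = exp(−0.00012 × 2000) = 0.786628
R(E) = exp(−0.000055 × 2000) = 0.895834
R(F) = exp(−0.000021 × 2000) = 0.958870
R(G) = exp(−0.000057 × 2000) = 0.892258
Parallel (B and C): 1 − (1 − 0.755784)(1 − 0.802519) = 0.951772
Series ([0.951772] and D): 0.951772 × 0.786628 = 0.748691
Parallel ([0.748691], E, and F): 1 − (1 − 0.748691)(1 − 0.895834)(1 − 0.958870) = 0.998923
Series (A, [0.998923], and G): 0.906649 × 0.998923 × 0.892258 = 0.8081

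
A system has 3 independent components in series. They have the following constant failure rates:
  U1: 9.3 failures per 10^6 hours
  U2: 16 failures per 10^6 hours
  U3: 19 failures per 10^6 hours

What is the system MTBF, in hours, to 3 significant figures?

22600

Series of exponential components: λ_sys = Σ λ_i
λ_sys = 0.0000093 + 0.000016 + 0.000019 = 4.4300e-05 /h
MTBF = 1 / λ_sys = 22600 h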